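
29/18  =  29/18 = 1.61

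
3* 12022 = 36066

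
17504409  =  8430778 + 9073631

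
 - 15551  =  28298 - 43849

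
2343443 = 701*3343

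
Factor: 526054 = 2^1*83^1*3169^1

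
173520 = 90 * 1928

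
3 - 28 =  - 25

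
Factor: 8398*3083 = 25891034=2^1*13^1*17^1*19^1*3083^1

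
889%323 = 243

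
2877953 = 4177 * 689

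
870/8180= 87/818 = 0.11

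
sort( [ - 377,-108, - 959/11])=[ - 377, - 108, - 959/11 ]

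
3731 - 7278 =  - 3547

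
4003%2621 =1382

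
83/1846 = 83/1846 = 0.04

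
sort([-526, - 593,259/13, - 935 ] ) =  [-935, - 593,  -  526, 259/13]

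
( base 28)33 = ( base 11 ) 7A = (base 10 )87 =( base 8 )127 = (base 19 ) 4b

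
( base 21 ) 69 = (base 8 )207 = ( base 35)3u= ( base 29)4J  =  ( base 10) 135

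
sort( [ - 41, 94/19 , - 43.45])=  [ - 43.45  , - 41, 94/19]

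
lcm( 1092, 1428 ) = 18564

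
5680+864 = 6544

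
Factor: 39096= 2^3*3^3* 181^1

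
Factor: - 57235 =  - 5^1 * 11447^1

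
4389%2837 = 1552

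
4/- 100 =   -  1 + 24/25 = -0.04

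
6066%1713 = 927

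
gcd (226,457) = 1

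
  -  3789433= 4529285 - 8318718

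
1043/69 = 15 + 8/69= 15.12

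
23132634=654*35371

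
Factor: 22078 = 2^1*7^1*19^1*  83^1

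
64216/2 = 32108 = 32108.00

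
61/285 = 61/285  =  0.21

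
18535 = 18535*1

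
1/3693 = 1/3693 = 0.00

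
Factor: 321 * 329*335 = 35379015 = 3^1*5^1*7^1*47^1*67^1*107^1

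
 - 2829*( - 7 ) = 19803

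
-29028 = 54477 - 83505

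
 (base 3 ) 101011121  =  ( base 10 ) 7414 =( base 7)30421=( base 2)1110011110110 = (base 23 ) e08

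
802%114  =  4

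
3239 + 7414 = 10653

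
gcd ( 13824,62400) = 192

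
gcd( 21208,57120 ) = 8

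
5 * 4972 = 24860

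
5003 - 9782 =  - 4779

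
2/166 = 1/83 = 0.01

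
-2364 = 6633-8997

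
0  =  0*273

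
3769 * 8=30152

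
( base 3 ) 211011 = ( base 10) 598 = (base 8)1126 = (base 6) 2434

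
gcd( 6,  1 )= 1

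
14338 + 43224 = 57562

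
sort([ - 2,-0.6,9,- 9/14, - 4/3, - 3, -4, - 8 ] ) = [-8,-4,  -  3,- 2, - 4/3, - 9/14, - 0.6,9 ]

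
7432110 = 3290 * 2259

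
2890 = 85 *34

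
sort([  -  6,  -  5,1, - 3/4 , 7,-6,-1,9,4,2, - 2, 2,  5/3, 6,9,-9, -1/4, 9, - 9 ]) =[ - 9, - 9 ,  -  6, - 6,  -  5 , - 2, - 1, - 3/4,- 1/4, 1, 5/3, 2,  2, 4,6, 7, 9,9,9]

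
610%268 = 74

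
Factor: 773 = 773^1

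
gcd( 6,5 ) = 1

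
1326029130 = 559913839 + 766115291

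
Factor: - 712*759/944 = - 67551/118 = -  2^( - 1)*3^1*11^1*  23^1*59^ ( -1 )*89^1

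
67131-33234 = 33897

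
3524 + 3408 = 6932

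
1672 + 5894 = 7566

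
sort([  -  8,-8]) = [ - 8, - 8] 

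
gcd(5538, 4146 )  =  6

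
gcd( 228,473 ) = 1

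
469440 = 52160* 9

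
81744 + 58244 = 139988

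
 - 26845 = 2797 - 29642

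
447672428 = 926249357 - 478576929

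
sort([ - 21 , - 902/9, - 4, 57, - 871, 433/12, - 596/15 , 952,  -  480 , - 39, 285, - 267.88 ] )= [ - 871,-480 ,  -  267.88, -902/9 , - 596/15,  -  39, - 21, - 4,433/12, 57, 285,952 ]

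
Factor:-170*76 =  - 2^3*5^1*17^1*19^1 = -  12920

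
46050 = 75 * 614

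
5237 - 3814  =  1423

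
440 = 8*55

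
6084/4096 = 1 +497/1024 = 1.49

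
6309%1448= 517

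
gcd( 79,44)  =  1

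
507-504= 3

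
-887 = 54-941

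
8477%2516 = 929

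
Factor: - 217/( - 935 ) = 5^( -1)*7^1*11^( - 1)*17^(- 1)*31^1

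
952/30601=952/30601 = 0.03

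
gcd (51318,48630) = 6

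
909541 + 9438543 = 10348084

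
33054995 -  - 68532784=101587779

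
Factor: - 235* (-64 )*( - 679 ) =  - 2^6*5^1 * 7^1 * 47^1 *97^1 = - 10212160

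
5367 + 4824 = 10191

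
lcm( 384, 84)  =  2688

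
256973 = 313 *821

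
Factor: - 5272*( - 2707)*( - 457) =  - 2^3 *457^1*659^1*2707^1 = - 6521985928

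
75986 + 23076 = 99062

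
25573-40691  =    -  15118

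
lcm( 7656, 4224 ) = 122496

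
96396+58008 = 154404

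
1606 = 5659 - 4053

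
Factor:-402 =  - 2^1*3^1*67^1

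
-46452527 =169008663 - 215461190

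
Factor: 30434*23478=714529452 =2^2*3^1 * 7^1 * 13^1*43^1 *15217^1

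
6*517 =3102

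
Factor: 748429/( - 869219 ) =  - 11^1*13^( - 1 )*  19^1*3581^1*66863^ ( - 1 )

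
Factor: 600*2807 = 1684200  =  2^3*3^1*5^2 *7^1 * 401^1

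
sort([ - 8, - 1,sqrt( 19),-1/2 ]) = [-8 , - 1, - 1/2, sqrt(19) ]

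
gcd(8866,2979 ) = 1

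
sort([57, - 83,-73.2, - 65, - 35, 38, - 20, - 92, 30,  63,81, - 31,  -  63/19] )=[ - 92, - 83, - 73.2, - 65, - 35, - 31, - 20, - 63/19,30, 38,57,63, 81 ] 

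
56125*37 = 2076625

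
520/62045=104/12409 = 0.01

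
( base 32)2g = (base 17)4c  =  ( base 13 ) 62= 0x50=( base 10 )80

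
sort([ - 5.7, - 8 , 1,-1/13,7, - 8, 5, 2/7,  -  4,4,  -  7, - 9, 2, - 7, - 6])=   [ -9,-8,-8, - 7 , - 7, -6, - 5.7, - 4,-1/13, 2/7, 1,2, 4, 5, 7]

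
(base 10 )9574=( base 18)1b9g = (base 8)22546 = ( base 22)jh4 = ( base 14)36bc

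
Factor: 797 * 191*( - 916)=  -  139439932= -2^2  *  191^1*229^1*797^1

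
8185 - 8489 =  - 304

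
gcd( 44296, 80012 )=4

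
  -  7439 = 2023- 9462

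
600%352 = 248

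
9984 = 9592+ 392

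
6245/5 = 1249 =1249.00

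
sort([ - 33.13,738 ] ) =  [-33.13,  738]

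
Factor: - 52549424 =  - 2^4*3284339^1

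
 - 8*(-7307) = 58456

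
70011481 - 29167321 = 40844160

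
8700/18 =1450/3 = 483.33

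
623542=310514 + 313028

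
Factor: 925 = 5^2*37^1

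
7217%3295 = 627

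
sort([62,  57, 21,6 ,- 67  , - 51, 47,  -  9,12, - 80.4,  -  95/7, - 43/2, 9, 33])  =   [ - 80.4, - 67 ,-51, - 43/2, - 95/7, - 9, 6,  9,  12 , 21,33 , 47, 57 , 62]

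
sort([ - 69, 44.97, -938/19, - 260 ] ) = [ - 260, - 69, - 938/19,44.97 ] 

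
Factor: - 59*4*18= - 2^3*3^2 * 59^1 =- 4248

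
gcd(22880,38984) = 88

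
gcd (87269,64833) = 1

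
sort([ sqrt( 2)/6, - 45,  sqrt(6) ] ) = [ -45,sqrt(2 )/6, sqrt( 6) ] 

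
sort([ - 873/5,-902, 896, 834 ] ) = [ - 902,-873/5, 834 , 896 ] 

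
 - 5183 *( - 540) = 2798820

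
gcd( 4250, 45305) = 85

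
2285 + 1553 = 3838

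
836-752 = 84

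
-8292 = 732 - 9024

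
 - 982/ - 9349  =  982/9349 = 0.11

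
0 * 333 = 0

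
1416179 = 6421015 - 5004836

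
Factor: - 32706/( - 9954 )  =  23/7 = 7^(  -  1)*23^1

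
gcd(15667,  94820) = 1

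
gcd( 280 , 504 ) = 56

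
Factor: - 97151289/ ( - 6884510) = 2^( - 1 )*3^1*5^ ( -1)*4283^1*7561^1*688451^ ( - 1) 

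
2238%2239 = 2238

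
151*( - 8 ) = - 1208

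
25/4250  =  1/170 = 0.01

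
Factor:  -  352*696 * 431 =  - 2^8 * 3^1*11^1*29^1*431^1 = - 105591552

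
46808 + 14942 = 61750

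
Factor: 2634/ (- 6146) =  - 3/7 = -  3^1*7^( - 1 )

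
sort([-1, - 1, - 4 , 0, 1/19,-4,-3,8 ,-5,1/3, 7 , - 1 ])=[ - 5, - 4,-4, - 3  ,-1 , - 1, - 1 , 0,1/19,1/3,7,8]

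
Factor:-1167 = -3^1*389^1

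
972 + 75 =1047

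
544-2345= -1801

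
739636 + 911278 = 1650914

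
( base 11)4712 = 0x1828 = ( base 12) 36b4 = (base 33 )5md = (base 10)6184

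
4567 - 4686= - 119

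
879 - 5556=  - 4677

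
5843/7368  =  5843/7368  =  0.79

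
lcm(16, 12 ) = 48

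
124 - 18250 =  - 18126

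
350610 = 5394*65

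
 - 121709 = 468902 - 590611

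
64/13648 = 4/853 = 0.00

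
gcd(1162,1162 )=1162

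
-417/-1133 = 417/1133   =  0.37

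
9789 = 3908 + 5881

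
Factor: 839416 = 2^3*317^1*331^1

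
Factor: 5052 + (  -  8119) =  - 3067 =-3067^1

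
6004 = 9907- 3903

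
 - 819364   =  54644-874008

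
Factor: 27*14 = 378=2^1*3^3*7^1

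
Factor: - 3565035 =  - 3^2*5^1*227^1 * 349^1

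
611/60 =10 + 11/60 = 10.18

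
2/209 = 2/209  =  0.01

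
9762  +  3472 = 13234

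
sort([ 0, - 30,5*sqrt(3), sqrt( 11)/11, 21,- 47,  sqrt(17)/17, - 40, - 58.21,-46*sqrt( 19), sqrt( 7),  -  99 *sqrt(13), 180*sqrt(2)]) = [-99*sqrt( 13), - 46*sqrt(19 ), - 58.21, - 47, - 40, - 30, 0, sqrt( 17)/17, sqrt( 11)/11,sqrt ( 7), 5*sqrt ( 3), 21, 180*sqrt(2)]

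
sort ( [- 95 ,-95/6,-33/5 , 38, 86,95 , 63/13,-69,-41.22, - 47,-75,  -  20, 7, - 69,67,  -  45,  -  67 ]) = [ - 95, - 75 ,  -  69, - 69, - 67, - 47,-45, - 41.22, - 20, - 95/6,  -  33/5, 63/13, 7 , 38,67,86,95]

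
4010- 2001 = 2009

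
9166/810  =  4583/405 = 11.32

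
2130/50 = 213/5 = 42.60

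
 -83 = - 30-53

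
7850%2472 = 434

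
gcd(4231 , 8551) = 1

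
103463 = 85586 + 17877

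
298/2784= 149/1392=0.11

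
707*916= 647612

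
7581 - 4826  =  2755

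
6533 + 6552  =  13085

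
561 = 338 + 223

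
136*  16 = 2176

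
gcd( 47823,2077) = 1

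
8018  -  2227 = 5791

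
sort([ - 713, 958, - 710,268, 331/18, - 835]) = [ - 835, - 713,-710, 331/18, 268,958 ]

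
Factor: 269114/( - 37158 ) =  -3^( - 1 )*11^( - 1 )*239^1 = -  239/33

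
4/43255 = 4/43255 = 0.00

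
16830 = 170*99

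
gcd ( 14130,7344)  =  18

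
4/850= 2/425 = 0.00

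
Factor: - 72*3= - 216 = - 2^3 * 3^3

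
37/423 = 37/423 = 0.09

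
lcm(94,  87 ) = 8178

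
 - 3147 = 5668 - 8815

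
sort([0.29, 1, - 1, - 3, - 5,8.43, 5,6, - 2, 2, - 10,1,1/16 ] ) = [ - 10, - 5, - 3, - 2, - 1,1/16,0.29,1, 1,2, 5,6,8.43]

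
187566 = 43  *4362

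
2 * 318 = 636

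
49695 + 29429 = 79124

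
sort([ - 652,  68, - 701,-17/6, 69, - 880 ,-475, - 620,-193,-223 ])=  [-880, - 701,-652,-620, - 475, - 223,-193, - 17/6,68,  69 ] 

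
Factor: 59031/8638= 2^( - 1)*3^2*617^(-1) * 937^1 = 8433/1234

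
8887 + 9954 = 18841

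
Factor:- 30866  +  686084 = 655218=   2^1 * 3^2*89^1*409^1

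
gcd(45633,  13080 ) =3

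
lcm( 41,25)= 1025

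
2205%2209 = 2205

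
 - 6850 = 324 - 7174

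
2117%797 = 523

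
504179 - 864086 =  - 359907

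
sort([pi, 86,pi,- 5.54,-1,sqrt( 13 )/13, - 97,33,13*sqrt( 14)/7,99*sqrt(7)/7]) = [ - 97,-5.54, - 1, sqrt( 13)/13,pi , pi,  13*sqrt( 14 ) /7,33, 99*sqrt(7)/7,86]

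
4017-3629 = 388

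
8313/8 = 1039  +  1/8 = 1039.12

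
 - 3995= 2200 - 6195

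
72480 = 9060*8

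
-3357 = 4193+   -  7550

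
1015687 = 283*3589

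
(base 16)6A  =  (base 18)5g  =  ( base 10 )106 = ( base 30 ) 3G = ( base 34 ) 34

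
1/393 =1/393 = 0.00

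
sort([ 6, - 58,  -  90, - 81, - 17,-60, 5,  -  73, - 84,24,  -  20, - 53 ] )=[-90, - 84,-81, - 73, - 60,- 58, - 53,  -  20,-17, 5 , 6, 24 ] 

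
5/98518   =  5/98518 = 0.00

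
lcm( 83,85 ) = 7055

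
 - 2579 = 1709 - 4288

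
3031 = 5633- 2602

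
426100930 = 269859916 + 156241014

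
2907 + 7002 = 9909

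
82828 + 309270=392098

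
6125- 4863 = 1262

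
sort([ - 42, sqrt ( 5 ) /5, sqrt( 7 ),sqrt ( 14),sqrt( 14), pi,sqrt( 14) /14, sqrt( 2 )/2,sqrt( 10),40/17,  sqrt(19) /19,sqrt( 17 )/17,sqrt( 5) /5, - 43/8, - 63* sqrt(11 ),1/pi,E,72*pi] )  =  [ - 63*sqrt(11), - 42, - 43/8,sqrt( 19) /19, sqrt( 17) /17,  sqrt (14)/14,1/pi, sqrt (5) /5,  sqrt(5 )/5,  sqrt(2) /2,40/17 , sqrt( 7), E,pi,sqrt( 10 ), sqrt(14), sqrt( 14) , 72*pi]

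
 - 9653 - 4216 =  - 13869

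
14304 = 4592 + 9712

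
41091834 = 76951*534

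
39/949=3/73 = 0.04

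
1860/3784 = 465/946 = 0.49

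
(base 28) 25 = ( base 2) 111101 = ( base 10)61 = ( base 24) 2d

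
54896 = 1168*47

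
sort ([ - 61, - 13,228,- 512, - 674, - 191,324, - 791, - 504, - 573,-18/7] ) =[-791,-674, - 573, - 512, - 504, - 191, - 61, - 13,- 18/7, 228, 324]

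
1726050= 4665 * 370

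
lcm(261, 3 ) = 261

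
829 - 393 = 436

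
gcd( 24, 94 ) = 2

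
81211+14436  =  95647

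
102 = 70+32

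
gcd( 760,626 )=2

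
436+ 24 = 460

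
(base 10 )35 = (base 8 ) 43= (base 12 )2B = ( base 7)50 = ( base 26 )19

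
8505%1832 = 1177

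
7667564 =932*8227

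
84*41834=3514056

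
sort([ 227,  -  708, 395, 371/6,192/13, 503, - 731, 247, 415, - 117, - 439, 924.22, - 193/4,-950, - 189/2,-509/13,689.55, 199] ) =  [ - 950, - 731,  -  708, - 439, - 117,- 189/2,-193/4, - 509/13, 192/13,371/6 , 199,227,247,395, 415, 503, 689.55, 924.22]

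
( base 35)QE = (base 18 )2F6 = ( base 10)924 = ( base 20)264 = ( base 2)1110011100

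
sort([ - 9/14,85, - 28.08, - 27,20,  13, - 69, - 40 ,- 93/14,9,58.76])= [ - 69, - 40, - 28.08, - 27, - 93/14, - 9/14,9, 13, 20,58.76  ,  85]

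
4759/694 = 6 + 595/694 =6.86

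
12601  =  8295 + 4306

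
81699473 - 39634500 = 42064973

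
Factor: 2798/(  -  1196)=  -2^( - 1)*13^( - 1) * 23^(- 1 )*1399^1 = - 1399/598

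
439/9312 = 439/9312= 0.05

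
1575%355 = 155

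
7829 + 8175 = 16004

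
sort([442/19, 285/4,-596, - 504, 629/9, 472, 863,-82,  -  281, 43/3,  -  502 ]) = [-596,-504,-502,-281, - 82, 43/3 , 442/19,629/9, 285/4,472,  863 ] 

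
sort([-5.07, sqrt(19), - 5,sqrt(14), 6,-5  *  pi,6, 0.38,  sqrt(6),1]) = [-5*pi, - 5.07,-5, 0.38,1, sqrt( 6), sqrt ( 14), sqrt(19 ),6, 6]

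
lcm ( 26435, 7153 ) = 608005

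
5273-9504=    - 4231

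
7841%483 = 113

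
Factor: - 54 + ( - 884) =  - 938=- 2^1*7^1*67^1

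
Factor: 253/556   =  2^( - 2)*11^1*23^1*139^( - 1) 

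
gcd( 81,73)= 1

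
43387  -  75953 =-32566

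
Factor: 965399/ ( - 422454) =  - 2^( - 1)*3^( - 1 ) * 181^( - 1)*389^ ( - 1)*965399^1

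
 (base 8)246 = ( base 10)166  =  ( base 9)204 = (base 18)94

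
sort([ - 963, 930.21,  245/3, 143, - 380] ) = [-963, - 380, 245/3, 143,930.21]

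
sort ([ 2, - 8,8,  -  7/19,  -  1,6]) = [ - 8, - 1,  -  7/19, 2,  6, 8 ]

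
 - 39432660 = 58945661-98378321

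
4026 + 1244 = 5270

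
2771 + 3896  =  6667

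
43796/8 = 5474+1/2 = 5474.50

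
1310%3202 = 1310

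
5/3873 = 5/3873 = 0.00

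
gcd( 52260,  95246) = 2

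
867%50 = 17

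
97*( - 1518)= -147246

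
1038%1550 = 1038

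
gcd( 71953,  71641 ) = 1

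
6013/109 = 6013/109=   55.17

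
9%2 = 1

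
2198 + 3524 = 5722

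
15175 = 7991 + 7184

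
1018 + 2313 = 3331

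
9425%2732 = 1229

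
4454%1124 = 1082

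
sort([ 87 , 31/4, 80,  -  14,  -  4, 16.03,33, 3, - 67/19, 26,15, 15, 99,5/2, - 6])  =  [ - 14, - 6, - 4,-67/19,5/2,  3, 31/4,15,15,16.03,26, 33 , 80, 87  ,  99]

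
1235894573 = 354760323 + 881134250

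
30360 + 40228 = 70588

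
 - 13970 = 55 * ( - 254)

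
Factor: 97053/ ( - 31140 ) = -187/60=-2^(-2)*3^(  -  1 )*5^ ( - 1)*11^1*17^1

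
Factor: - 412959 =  - 3^1*137653^1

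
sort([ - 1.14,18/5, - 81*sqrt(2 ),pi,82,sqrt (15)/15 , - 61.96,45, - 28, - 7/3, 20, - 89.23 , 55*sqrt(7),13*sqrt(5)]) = [- 81*sqrt(2), - 89.23, - 61.96, - 28,- 7/3,-1.14,sqrt( 15 ) /15, pi, 18/5,20,13*sqrt(5), 45,82,55*sqrt ( 7) ]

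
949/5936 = 949/5936 = 0.16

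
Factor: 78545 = 5^1*23^1*683^1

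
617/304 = 2 + 9/304  =  2.03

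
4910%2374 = 162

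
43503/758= 43503/758 =57.39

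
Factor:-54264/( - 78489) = 2^3*3^( - 4)*7^1 = 56/81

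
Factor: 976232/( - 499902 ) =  - 2^2*3^( - 1 )*13^( - 2)*17^ ( - 1 )*29^( -1)*122029^1 =- 488116/249951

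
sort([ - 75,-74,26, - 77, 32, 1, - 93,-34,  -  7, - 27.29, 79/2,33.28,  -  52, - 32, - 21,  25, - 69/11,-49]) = [  -  93,-77, - 75, - 74, -52, - 49, - 34, - 32, - 27.29,  -  21, - 7, - 69/11, 1, 25, 26,  32  ,  33.28,79/2]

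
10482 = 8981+1501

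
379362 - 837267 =- 457905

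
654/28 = 23+ 5/14   =  23.36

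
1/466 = 1/466 = 0.00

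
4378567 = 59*74213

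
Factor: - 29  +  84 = 55= 5^1*11^1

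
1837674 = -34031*( - 54)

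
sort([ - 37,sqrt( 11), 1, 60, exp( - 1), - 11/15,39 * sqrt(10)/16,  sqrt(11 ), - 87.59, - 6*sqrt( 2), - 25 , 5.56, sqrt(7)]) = [-87.59, - 37, - 25 , - 6 * sqrt( 2 ), - 11/15, exp(- 1),1, sqrt(7), sqrt( 11 ) , sqrt(11), 5.56,39*sqrt(10)/16, 60]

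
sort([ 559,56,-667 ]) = [ - 667,56,559 ] 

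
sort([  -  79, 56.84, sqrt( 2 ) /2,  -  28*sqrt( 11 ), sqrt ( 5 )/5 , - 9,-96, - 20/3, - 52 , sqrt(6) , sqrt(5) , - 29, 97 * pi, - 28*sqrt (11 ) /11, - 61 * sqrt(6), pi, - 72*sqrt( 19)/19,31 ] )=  [-61*sqrt(6), - 96, - 28*sqrt(11 ) ,-79, - 52 , - 29, - 72*sqrt(19)/19, - 9,-28 * sqrt(11 )/11, - 20/3,sqrt( 5 ) /5, sqrt(2)/2, sqrt(5), sqrt (6 ), pi , 31,56.84,  97*pi ]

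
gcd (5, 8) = 1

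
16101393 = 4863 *3311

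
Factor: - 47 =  - 47^1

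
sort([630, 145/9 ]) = [145/9,630]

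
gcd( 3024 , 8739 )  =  9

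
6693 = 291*23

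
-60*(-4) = 240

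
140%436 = 140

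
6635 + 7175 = 13810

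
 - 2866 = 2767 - 5633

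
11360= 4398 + 6962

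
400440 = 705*568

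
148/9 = 16 + 4/9=16.44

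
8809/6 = 8809/6 = 1468.17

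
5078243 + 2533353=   7611596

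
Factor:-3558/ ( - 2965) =2^1*3^1*5^( - 1) = 6/5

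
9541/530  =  9541/530 = 18.00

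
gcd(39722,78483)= 1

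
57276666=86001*666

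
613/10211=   613/10211 =0.06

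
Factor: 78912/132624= 548/921= 2^2*3^( - 1)*137^1*307^( - 1)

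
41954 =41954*1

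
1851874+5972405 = 7824279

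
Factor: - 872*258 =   -  224976= - 2^4*3^1*43^1*109^1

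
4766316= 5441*876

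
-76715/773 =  - 100 + 585/773 = -  99.24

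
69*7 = 483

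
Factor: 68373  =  3^2  *  71^1*107^1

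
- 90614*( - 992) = 89889088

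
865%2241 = 865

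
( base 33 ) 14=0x25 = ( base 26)1b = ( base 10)37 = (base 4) 211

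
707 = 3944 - 3237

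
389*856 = 332984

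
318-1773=-1455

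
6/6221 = 6/6221 = 0.00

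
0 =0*282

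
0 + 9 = 9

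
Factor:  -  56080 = -2^4*5^1*701^1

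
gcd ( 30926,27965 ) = 329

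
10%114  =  10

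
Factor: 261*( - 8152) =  - 2^3*3^2*29^1*1019^1 = - 2127672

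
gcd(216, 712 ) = 8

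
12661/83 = 12661/83 =152.54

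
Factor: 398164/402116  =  11^( - 1)*13^1*31^1*37^(- 1 ) = 403/407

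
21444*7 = 150108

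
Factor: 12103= 7^2*13^1*19^1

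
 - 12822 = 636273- 649095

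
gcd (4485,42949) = 1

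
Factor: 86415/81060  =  823/772 =2^( - 2)*193^( -1 )*823^1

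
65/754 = 5/58 = 0.09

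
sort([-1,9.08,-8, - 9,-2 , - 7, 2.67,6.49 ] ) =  [ - 9,-8,  -  7,  -  2,-1,2.67, 6.49, 9.08] 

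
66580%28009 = 10562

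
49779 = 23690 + 26089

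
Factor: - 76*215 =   -  16340 = - 2^2 * 5^1*19^1*43^1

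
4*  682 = 2728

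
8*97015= 776120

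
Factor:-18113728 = -2^6*283027^1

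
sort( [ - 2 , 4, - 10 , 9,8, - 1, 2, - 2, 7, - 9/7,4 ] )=[ - 10,-2, - 2,  -  9/7, - 1, 2,4,4, 7,8, 9]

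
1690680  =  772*2190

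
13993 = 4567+9426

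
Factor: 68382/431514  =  29/183= 3^( - 1)*29^1* 61^( -1 ) 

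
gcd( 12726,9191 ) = 707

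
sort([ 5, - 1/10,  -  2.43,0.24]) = [- 2.43 , - 1/10, 0.24 , 5 ] 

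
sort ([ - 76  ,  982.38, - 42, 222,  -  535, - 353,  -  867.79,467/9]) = [ - 867.79, - 535, - 353, - 76, - 42,467/9,222,982.38 ] 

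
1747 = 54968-53221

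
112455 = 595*189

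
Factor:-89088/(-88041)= 29696/29347 = 2^10*29^1*29347^( - 1)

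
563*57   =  32091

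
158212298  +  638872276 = 797084574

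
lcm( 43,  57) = 2451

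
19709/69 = 19709/69 = 285.64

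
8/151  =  8/151 = 0.05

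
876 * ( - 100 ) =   -  87600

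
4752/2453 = 432/223 = 1.94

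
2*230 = 460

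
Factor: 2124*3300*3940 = 2^6 *3^3*5^3*11^1 * 59^1*197^1 = 27616248000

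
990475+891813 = 1882288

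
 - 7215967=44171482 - 51387449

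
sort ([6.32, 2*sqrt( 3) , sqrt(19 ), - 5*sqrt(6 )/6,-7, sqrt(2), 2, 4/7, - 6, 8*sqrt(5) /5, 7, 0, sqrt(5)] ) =[  -  7,-6, - 5*sqrt ( 6) /6, 0 , 4/7, sqrt (2), 2,sqrt( 5), 2*sqrt(3), 8*sqrt( 5) /5, sqrt( 19) , 6.32, 7] 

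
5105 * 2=10210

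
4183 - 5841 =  - 1658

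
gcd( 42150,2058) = 6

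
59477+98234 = 157711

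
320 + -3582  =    -  3262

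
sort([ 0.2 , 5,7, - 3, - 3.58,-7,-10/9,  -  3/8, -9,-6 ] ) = [- 9, - 7, - 6, - 3.58,  -  3,-10/9 ,-3/8, 0.2,  5,7 ]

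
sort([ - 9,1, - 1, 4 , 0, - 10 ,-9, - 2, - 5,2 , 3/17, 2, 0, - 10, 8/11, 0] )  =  [-10, - 10,  -  9, - 9, - 5, - 2, - 1, 0, 0,0,3/17, 8/11 , 1,2, 2,4]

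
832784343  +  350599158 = 1183383501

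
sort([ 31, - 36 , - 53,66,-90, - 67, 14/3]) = [ - 90 ,-67,-53,-36, 14/3,  31, 66]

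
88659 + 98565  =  187224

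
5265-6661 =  - 1396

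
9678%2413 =26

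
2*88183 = 176366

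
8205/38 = 8205/38 = 215.92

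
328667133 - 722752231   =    -  394085098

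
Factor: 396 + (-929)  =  -13^1*41^1=-533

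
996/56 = 249/14 = 17.79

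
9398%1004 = 362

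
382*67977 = 25967214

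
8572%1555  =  797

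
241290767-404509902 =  -163219135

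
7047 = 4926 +2121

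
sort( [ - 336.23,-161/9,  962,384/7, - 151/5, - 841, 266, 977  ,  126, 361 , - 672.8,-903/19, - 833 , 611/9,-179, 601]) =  [  -  841, - 833 , - 672.8 , - 336.23, - 179 , - 903/19, -151/5, -161/9 , 384/7,611/9 , 126 , 266 , 361, 601,962,977]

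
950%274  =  128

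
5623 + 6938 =12561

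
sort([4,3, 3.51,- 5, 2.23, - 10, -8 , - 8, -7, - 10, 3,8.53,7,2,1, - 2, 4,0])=[ - 10, - 10, -8,  -  8,-7, - 5, - 2,0,1,2, 2.23, 3,3,3.51,4 , 4,7,8.53 ]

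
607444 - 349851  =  257593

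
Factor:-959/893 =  - 7^1* 19^( - 1)*47^( - 1)*137^1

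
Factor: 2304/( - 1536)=-2^( - 1)*3^1 = - 3/2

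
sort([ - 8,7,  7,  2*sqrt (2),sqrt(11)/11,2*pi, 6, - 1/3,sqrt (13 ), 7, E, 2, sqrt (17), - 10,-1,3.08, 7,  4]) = [ - 10, - 8,  -  1, - 1/3,sqrt(11 ) /11,2, E, 2 * sqrt(2 ) , 3.08,sqrt( 13),4, sqrt(17), 6,  2*pi, 7, 7,7,7]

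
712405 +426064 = 1138469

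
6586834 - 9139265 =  - 2552431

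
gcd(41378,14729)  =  1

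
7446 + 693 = 8139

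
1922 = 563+1359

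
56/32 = 1+3/4 = 1.75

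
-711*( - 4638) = 3297618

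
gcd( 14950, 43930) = 230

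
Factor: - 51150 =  - 2^1*3^1 * 5^2*11^1*31^1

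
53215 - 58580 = -5365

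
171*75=12825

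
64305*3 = 192915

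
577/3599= 577/3599 = 0.16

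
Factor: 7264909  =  1979^1*3671^1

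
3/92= 3/92  =  0.03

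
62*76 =4712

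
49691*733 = 36423503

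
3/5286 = 1/1762=0.00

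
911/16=56 + 15/16 =56.94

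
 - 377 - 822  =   - 1199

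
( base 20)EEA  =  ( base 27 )824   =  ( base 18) 1034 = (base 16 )1702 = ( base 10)5890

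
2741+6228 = 8969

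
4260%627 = 498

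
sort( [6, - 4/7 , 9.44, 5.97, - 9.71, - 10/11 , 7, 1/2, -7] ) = [  -  9.71, - 7, - 10/11,-4/7, 1/2, 5.97, 6,  7,9.44]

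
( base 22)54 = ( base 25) 4e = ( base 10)114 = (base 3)11020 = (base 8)162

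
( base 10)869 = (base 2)1101100101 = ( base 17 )302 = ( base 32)r5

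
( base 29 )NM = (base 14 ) 373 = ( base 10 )689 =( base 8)1261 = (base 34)k9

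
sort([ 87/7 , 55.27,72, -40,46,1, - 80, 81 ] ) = [ - 80, - 40,1, 87/7,46, 55.27, 72, 81]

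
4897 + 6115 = 11012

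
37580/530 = 70 + 48/53  =  70.91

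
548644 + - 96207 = 452437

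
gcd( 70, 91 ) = 7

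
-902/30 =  - 31+14/15 = - 30.07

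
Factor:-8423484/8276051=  - 2^2*3^1*7^( -2 )*168899^(  -  1)*701957^1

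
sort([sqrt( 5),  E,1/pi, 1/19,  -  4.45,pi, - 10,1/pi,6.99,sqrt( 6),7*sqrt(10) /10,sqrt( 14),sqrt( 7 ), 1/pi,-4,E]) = [ - 10, - 4.45, - 4,1/19, 1/pi,1/pi,1/pi, 7*sqrt (10)/10, sqrt(5), sqrt( 6),sqrt( 7),E,E,pi,sqrt( 14), 6.99] 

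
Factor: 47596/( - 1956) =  - 73/3  =  -3^ ( -1)*73^1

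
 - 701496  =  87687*(  -  8)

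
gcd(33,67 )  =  1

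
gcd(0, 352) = 352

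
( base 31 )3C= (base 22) 4h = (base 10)105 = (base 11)96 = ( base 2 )1101001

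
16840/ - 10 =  - 1684/1 = -  1684.00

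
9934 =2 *4967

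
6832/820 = 8 + 68/205 = 8.33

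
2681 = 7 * 383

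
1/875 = 1/875  =  0.00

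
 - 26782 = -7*3826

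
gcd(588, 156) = 12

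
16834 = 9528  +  7306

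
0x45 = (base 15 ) 49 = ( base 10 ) 69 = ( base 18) 3F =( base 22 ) 33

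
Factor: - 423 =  - 3^2*47^1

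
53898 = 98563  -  44665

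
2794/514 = 1397/257 = 5.44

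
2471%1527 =944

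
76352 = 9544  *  8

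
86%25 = 11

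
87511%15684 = 9091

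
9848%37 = 6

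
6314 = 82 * 77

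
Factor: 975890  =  2^1*5^1*23^1*4243^1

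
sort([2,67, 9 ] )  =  [ 2, 9, 67]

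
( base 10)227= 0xe3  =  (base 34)6N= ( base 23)9K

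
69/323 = 69/323 = 0.21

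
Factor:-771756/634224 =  - 2^(- 2)*181^( - 1)*881^1 = - 881/724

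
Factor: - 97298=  - 2^1*48649^1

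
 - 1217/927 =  - 1217/927 = - 1.31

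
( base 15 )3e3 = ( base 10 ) 888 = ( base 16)378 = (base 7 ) 2406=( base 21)206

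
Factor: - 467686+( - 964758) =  - 1432444 =-2^2 * 13^3* 163^1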